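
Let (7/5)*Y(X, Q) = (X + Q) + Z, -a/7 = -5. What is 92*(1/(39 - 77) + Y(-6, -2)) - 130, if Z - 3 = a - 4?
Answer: 209628/133 ≈ 1576.2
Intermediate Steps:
a = 35 (a = -7*(-5) = 35)
Z = 34 (Z = 3 + (35 - 4) = 3 + 31 = 34)
Y(X, Q) = 170/7 + 5*Q/7 + 5*X/7 (Y(X, Q) = 5*((X + Q) + 34)/7 = 5*((Q + X) + 34)/7 = 5*(34 + Q + X)/7 = 170/7 + 5*Q/7 + 5*X/7)
92*(1/(39 - 77) + Y(-6, -2)) - 130 = 92*(1/(39 - 77) + (170/7 + (5/7)*(-2) + (5/7)*(-6))) - 130 = 92*(1/(-38) + (170/7 - 10/7 - 30/7)) - 130 = 92*(-1/38 + 130/7) - 130 = 92*(4933/266) - 130 = 226918/133 - 130 = 209628/133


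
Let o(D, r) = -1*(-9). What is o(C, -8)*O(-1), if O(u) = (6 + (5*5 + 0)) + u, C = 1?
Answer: 270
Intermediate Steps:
O(u) = 31 + u (O(u) = (6 + (25 + 0)) + u = (6 + 25) + u = 31 + u)
o(D, r) = 9
o(C, -8)*O(-1) = 9*(31 - 1) = 9*30 = 270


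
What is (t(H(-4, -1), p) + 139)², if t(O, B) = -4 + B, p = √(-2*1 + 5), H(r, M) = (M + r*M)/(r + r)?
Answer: (135 + √3)² ≈ 18696.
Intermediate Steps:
H(r, M) = (M + M*r)/(2*r) (H(r, M) = (M + M*r)/((2*r)) = (M + M*r)*(1/(2*r)) = (M + M*r)/(2*r))
p = √3 (p = √(-2 + 5) = √3 ≈ 1.7320)
(t(H(-4, -1), p) + 139)² = ((-4 + √3) + 139)² = (135 + √3)²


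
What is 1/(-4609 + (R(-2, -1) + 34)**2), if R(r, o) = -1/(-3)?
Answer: -9/30872 ≈ -0.00029153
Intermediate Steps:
R(r, o) = 1/3 (R(r, o) = -1*(-1/3) = 1/3)
1/(-4609 + (R(-2, -1) + 34)**2) = 1/(-4609 + (1/3 + 34)**2) = 1/(-4609 + (103/3)**2) = 1/(-4609 + 10609/9) = 1/(-30872/9) = -9/30872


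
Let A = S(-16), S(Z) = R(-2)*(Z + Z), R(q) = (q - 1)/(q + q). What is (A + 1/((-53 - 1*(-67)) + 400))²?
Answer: 98704225/171396 ≈ 575.88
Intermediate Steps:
R(q) = (-1 + q)/(2*q) (R(q) = (-1 + q)/((2*q)) = (-1 + q)*(1/(2*q)) = (-1 + q)/(2*q))
S(Z) = 3*Z/2 (S(Z) = ((½)*(-1 - 2)/(-2))*(Z + Z) = ((½)*(-½)*(-3))*(2*Z) = 3*(2*Z)/4 = 3*Z/2)
A = -24 (A = (3/2)*(-16) = -24)
(A + 1/((-53 - 1*(-67)) + 400))² = (-24 + 1/((-53 - 1*(-67)) + 400))² = (-24 + 1/((-53 + 67) + 400))² = (-24 + 1/(14 + 400))² = (-24 + 1/414)² = (-9935/414)² = 98704225/171396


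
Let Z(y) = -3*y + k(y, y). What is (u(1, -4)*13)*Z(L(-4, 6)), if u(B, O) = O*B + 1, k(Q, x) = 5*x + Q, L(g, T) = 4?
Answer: -468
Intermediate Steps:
k(Q, x) = Q + 5*x
u(B, O) = 1 + B*O (u(B, O) = B*O + 1 = 1 + B*O)
Z(y) = 3*y (Z(y) = -3*y + (y + 5*y) = -3*y + 6*y = 3*y)
(u(1, -4)*13)*Z(L(-4, 6)) = ((1 + 1*(-4))*13)*(3*4) = ((1 - 4)*13)*12 = -3*13*12 = -39*12 = -468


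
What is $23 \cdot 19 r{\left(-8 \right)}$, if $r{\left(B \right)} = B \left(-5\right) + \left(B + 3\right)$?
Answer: $15295$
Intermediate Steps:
$r{\left(B \right)} = 3 - 4 B$ ($r{\left(B \right)} = - 5 B + \left(3 + B\right) = 3 - 4 B$)
$23 \cdot 19 r{\left(-8 \right)} = 23 \cdot 19 \left(3 - -32\right) = 437 \left(3 + 32\right) = 437 \cdot 35 = 15295$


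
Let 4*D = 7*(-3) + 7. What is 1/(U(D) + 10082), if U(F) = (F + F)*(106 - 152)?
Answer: 1/10404 ≈ 9.6117e-5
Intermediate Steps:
D = -7/2 (D = (7*(-3) + 7)/4 = (-21 + 7)/4 = (¼)*(-14) = -7/2 ≈ -3.5000)
U(F) = -92*F (U(F) = (2*F)*(-46) = -92*F)
1/(U(D) + 10082) = 1/(-92*(-7/2) + 10082) = 1/(322 + 10082) = 1/10404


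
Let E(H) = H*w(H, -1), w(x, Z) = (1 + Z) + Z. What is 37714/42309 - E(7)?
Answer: 333877/42309 ≈ 7.8914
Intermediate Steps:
w(x, Z) = 1 + 2*Z
E(H) = -H (E(H) = H*(1 + 2*(-1)) = H*(1 - 2) = H*(-1) = -H)
37714/42309 - E(7) = 37714/42309 - (-1)*7 = 37714*(1/42309) - 1*(-7) = 37714/42309 + 7 = 333877/42309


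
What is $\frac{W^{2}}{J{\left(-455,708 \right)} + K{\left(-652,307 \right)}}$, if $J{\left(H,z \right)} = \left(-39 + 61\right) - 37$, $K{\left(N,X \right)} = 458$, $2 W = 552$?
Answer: $\frac{76176}{443} \approx 171.95$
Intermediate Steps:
$W = 276$ ($W = \frac{1}{2} \cdot 552 = 276$)
$J{\left(H,z \right)} = -15$ ($J{\left(H,z \right)} = 22 - 37 = -15$)
$\frac{W^{2}}{J{\left(-455,708 \right)} + K{\left(-652,307 \right)}} = \frac{276^{2}}{-15 + 458} = \frac{76176}{443}$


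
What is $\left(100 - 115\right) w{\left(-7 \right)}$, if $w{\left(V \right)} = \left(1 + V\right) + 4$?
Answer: $30$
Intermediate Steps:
$w{\left(V \right)} = 5 + V$
$\left(100 - 115\right) w{\left(-7 \right)} = \left(100 - 115\right) \left(5 - 7\right) = \left(-15\right) \left(-2\right) = 30$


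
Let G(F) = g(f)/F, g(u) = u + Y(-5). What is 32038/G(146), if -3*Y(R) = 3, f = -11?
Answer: -1169387/3 ≈ -3.8980e+5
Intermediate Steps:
Y(R) = -1 (Y(R) = -⅓*3 = -1)
g(u) = -1 + u (g(u) = u - 1 = -1 + u)
G(F) = -12/F (G(F) = (-1 - 11)/F = -12/F)
32038/G(146) = 32038/((-12/146)) = 32038/((-12*1/146)) = 32038/(-6/73) = 32038*(-73/6) = -1169387/3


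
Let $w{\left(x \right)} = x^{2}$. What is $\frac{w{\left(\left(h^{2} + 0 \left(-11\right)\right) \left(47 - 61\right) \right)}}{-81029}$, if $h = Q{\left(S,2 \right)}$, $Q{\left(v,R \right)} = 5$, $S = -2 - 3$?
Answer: $- \frac{122500}{81029} \approx -1.5118$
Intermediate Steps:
$S = -5$ ($S = -2 - 3 = -5$)
$h = 5$
$\frac{w{\left(\left(h^{2} + 0 \left(-11\right)\right) \left(47 - 61\right) \right)}}{-81029} = \frac{\left(\left(5^{2} + 0 \left(-11\right)\right) \left(47 - 61\right)\right)^{2}}{-81029} = \left(\left(25 + 0\right) \left(-14\right)\right)^{2} \left(- \frac{1}{81029}\right) = \left(25 \left(-14\right)\right)^{2} \left(- \frac{1}{81029}\right) = \left(-350\right)^{2} \left(- \frac{1}{81029}\right) = 122500 \left(- \frac{1}{81029}\right) = - \frac{122500}{81029}$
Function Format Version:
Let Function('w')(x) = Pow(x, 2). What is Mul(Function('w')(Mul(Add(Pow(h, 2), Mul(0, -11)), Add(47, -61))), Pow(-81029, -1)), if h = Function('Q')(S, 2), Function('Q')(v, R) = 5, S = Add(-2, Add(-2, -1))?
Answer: Rational(-122500, 81029) ≈ -1.5118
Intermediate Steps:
S = -5 (S = Add(-2, -3) = -5)
h = 5
Mul(Function('w')(Mul(Add(Pow(h, 2), Mul(0, -11)), Add(47, -61))), Pow(-81029, -1)) = Mul(Pow(Mul(Add(Pow(5, 2), Mul(0, -11)), Add(47, -61)), 2), Pow(-81029, -1)) = Mul(Pow(Mul(Add(25, 0), -14), 2), Rational(-1, 81029)) = Mul(Pow(Mul(25, -14), 2), Rational(-1, 81029)) = Mul(Pow(-350, 2), Rational(-1, 81029)) = Mul(122500, Rational(-1, 81029)) = Rational(-122500, 81029)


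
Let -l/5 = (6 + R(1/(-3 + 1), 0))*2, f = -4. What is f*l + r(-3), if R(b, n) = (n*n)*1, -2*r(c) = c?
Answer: 483/2 ≈ 241.50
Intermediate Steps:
r(c) = -c/2
R(b, n) = n² (R(b, n) = n²*1 = n²)
l = -60 (l = -5*(6 + 0²)*2 = -5*(6 + 0)*2 = -30*2 = -5*12 = -60)
f*l + r(-3) = -4*(-60) - ½*(-3) = 240 + 3/2 = 483/2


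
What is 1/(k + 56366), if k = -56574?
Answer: -1/208 ≈ -0.0048077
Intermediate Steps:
1/(k + 56366) = 1/(-56574 + 56366) = 1/(-208) = -1/208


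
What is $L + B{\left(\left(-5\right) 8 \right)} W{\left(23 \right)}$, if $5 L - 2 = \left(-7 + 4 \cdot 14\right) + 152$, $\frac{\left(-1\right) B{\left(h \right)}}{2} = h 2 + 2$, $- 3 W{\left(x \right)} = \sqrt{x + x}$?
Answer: $\frac{203}{5} - 52 \sqrt{46} \approx -312.08$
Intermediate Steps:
$W{\left(x \right)} = - \frac{\sqrt{2} \sqrt{x}}{3}$ ($W{\left(x \right)} = - \frac{\sqrt{x + x}}{3} = - \frac{\sqrt{2 x}}{3} = - \frac{\sqrt{2} \sqrt{x}}{3}$)
$B{\left(h \right)} = -4 - 4 h$ ($B{\left(h \right)} = - 2 \left(h 2 + 2\right) = - 2 \left(2 h + 2\right) = - 2 \left(2 + 2 h\right) = -4 - 4 h$)
$L = \frac{203}{5}$ ($L = \frac{2}{5} + \frac{\left(-7 + 4 \cdot 14\right) + 152}{5} = \frac{2}{5} + \frac{\left(-7 + 56\right) + 152}{5} = \frac{2}{5} + \frac{49 + 152}{5} = \frac{2}{5} + \frac{1}{5} \cdot 201 = \frac{2}{5} + \frac{201}{5} = \frac{203}{5} \approx 40.6$)
$L + B{\left(\left(-5\right) 8 \right)} W{\left(23 \right)} = \frac{203}{5} + \left(-4 - 4 \left(\left(-5\right) 8\right)\right) \left(- \frac{\sqrt{2} \sqrt{23}}{3}\right) = \frac{203}{5} + \left(-4 - -160\right) \left(- \frac{\sqrt{46}}{3}\right) = \frac{203}{5} + \left(-4 + 160\right) \left(- \frac{\sqrt{46}}{3}\right) = \frac{203}{5} + 156 \left(- \frac{\sqrt{46}}{3}\right) = \frac{203}{5} - 52 \sqrt{46}$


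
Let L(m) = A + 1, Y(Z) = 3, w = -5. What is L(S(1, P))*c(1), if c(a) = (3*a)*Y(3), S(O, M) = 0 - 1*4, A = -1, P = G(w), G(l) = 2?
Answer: 0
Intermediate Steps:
P = 2
S(O, M) = -4 (S(O, M) = 0 - 4 = -4)
L(m) = 0 (L(m) = -1 + 1 = 0)
c(a) = 9*a (c(a) = (3*a)*3 = 9*a)
L(S(1, P))*c(1) = 0*(9*1) = 0*9 = 0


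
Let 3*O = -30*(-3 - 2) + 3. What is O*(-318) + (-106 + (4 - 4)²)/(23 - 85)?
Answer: -502705/31 ≈ -16216.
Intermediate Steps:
O = 51 (O = (-30*(-3 - 2) + 3)/3 = (-30*(-5) + 3)/3 = (-5*(-30) + 3)/3 = (150 + 3)/3 = (⅓)*153 = 51)
O*(-318) + (-106 + (4 - 4)²)/(23 - 85) = 51*(-318) + (-106 + (4 - 4)²)/(23 - 85) = -16218 + (-106 + 0²)/(-62) = -16218 + (-106 + 0)*(-1/62) = -16218 - 106*(-1/62) = -16218 + 53/31 = -502705/31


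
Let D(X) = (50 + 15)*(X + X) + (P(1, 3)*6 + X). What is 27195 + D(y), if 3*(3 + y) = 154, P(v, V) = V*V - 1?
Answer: 100724/3 ≈ 33575.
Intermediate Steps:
P(v, V) = -1 + V² (P(v, V) = V² - 1 = -1 + V²)
y = 145/3 (y = -3 + (⅓)*154 = -3 + 154/3 = 145/3 ≈ 48.333)
D(X) = 48 + 131*X (D(X) = (50 + 15)*(X + X) + ((-1 + 3²)*6 + X) = 65*(2*X) + ((-1 + 9)*6 + X) = 130*X + (8*6 + X) = 130*X + (48 + X) = 48 + 131*X)
27195 + D(y) = 27195 + (48 + 131*(145/3)) = 27195 + (48 + 18995/3) = 27195 + 19139/3 = 100724/3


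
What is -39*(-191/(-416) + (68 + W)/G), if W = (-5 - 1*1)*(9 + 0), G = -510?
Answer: -45793/2720 ≈ -16.836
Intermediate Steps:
W = -54 (W = (-5 - 1)*9 = -6*9 = -54)
-39*(-191/(-416) + (68 + W)/G) = -39*(-191/(-416) + (68 - 54)/(-510)) = -39*(-191*(-1/416) + 14*(-1/510)) = -39*(191/416 - 7/255) = -39*45793/106080 = -45793/2720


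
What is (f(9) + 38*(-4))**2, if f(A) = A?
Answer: 20449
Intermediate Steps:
(f(9) + 38*(-4))**2 = (9 + 38*(-4))**2 = (9 - 152)**2 = (-143)**2 = 20449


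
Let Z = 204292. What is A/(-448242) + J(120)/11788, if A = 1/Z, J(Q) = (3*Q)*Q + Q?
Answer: 991727518008173/269863434494808 ≈ 3.6749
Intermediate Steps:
J(Q) = Q + 3*Q² (J(Q) = 3*Q² + Q = Q + 3*Q²)
A = 1/204292 ≈ 4.8950e-6
A/(-448242) + J(120)/11788 = (1/204292)/(-448242) + (120*(1 + 3*120))/11788 = (1/204292)*(-1/448242) + (120*(1 + 360))*(1/11788) = -1/91572254664 + (120*361)*(1/11788) = -1/91572254664 + 43320*(1/11788) = -1/91572254664 + 10830/2947 = 991727518008173/269863434494808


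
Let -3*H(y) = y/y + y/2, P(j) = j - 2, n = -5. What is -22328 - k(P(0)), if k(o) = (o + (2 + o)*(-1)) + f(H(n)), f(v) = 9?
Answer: -22335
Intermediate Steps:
P(j) = -2 + j
H(y) = -⅓ - y/6 (H(y) = -(y/y + y/2)/3 = -(1 + y*(½))/3 = -(1 + y/2)/3 = -⅓ - y/6)
k(o) = 7 (k(o) = (o + (2 + o)*(-1)) + 9 = (o + (-2 - o)) + 9 = -2 + 9 = 7)
-22328 - k(P(0)) = -22328 - 1*7 = -22328 - 7 = -22335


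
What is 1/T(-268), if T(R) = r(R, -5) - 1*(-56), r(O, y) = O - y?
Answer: -1/207 ≈ -0.0048309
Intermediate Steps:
T(R) = 61 + R (T(R) = (R - 1*(-5)) - 1*(-56) = (R + 5) + 56 = (5 + R) + 56 = 61 + R)
1/T(-268) = 1/(61 - 268) = 1/(-207) = -1/207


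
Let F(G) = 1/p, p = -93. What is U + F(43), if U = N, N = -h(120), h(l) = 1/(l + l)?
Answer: -37/2480 ≈ -0.014919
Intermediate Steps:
h(l) = 1/(2*l)
N = -1/240 (N = -1/(2*120) = -1*1/240 = -1/240 ≈ -0.0041667)
F(G) = -1/93 (F(G) = 1/(-93) = -1/93)
U = -1/240 ≈ -0.0041667
U + F(43) = -1/240 - 1/93 = -37/2480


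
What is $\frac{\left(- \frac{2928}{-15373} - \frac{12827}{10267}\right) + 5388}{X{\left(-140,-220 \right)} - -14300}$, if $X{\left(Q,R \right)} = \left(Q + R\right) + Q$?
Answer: $\frac{850245648613}{2178117355800} \approx 0.39036$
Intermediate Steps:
$X{\left(Q,R \right)} = R + 2 Q$
$\frac{\left(- \frac{2928}{-15373} - \frac{12827}{10267}\right) + 5388}{X{\left(-140,-220 \right)} - -14300} = \frac{\left(- \frac{2928}{-15373} - \frac{12827}{10267}\right) + 5388}{\left(-220 + 2 \left(-140\right)\right) - -14300} = \frac{\left(\left(-2928\right) \left(- \frac{1}{15373}\right) - \frac{12827}{10267}\right) + 5388}{\left(-220 - 280\right) + 14300} = \frac{\left(\frac{2928}{15373} - \frac{12827}{10267}\right) + 5388}{-500 + 14300} = \frac{- \frac{167127695}{157834591} + 5388}{13800} = \frac{850245648613}{157834591} \cdot \frac{1}{13800} = \frac{850245648613}{2178117355800}$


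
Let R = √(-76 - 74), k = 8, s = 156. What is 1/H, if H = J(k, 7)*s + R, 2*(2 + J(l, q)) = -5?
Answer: -117/82159 - 5*I*√6/492954 ≈ -0.0014241 - 2.4845e-5*I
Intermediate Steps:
R = 5*I*√6 (R = √(-150) = 5*I*√6 ≈ 12.247*I)
J(l, q) = -9/2 (J(l, q) = -2 + (½)*(-5) = -2 - 5/2 = -9/2)
H = -702 + 5*I*√6 (H = -9/2*156 + 5*I*√6 = -702 + 5*I*√6 ≈ -702.0 + 12.247*I)
1/H = 1/(-702 + 5*I*√6)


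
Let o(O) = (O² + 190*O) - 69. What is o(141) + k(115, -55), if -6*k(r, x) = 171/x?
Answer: 5126277/110 ≈ 46603.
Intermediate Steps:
k(r, x) = -57/(2*x)
o(O) = -69 + O² + 190*O
o(141) + k(115, -55) = (-69 + 141² + 190*141) - 57/2/(-55) = (-69 + 19881 + 26790) - 57/2*(-1/55) = 46602 + 57/110 = 5126277/110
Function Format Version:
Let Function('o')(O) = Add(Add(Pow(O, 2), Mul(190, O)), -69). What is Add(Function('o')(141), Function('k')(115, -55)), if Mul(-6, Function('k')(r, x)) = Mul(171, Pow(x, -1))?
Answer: Rational(5126277, 110) ≈ 46603.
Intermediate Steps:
Function('k')(r, x) = Mul(Rational(-57, 2), Pow(x, -1)) (Function('k')(r, x) = Mul(Rational(-1, 6), Mul(171, Pow(x, -1))) = Mul(Rational(-57, 2), Pow(x, -1)))
Function('o')(O) = Add(-69, Pow(O, 2), Mul(190, O))
Add(Function('o')(141), Function('k')(115, -55)) = Add(Add(-69, Pow(141, 2), Mul(190, 141)), Mul(Rational(-57, 2), Pow(-55, -1))) = Add(Add(-69, 19881, 26790), Mul(Rational(-57, 2), Rational(-1, 55))) = Add(46602, Rational(57, 110)) = Rational(5126277, 110)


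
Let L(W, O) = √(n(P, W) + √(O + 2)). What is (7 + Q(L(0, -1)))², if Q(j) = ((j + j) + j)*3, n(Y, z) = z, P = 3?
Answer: 256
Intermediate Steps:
L(W, O) = √(W + √(2 + O)) (L(W, O) = √(W + √(O + 2)) = √(W + √(2 + O)))
Q(j) = 9*j (Q(j) = (2*j + j)*3 = (3*j)*3 = 9*j)
(7 + Q(L(0, -1)))² = (7 + 9*√(0 + √(2 - 1)))² = (7 + 9*√(0 + √1))² = (7 + 9*√(0 + 1))² = (7 + 9*√1)² = (7 + 9*1)² = (7 + 9)² = 16² = 256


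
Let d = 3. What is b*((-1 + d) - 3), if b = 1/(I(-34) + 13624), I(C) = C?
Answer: -1/13590 ≈ -7.3584e-5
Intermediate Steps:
b = 1/13590 (b = 1/(-34 + 13624) = 1/13590 ≈ 7.3584e-5)
b*((-1 + d) - 3) = ((-1 + 3) - 3)/13590 = (2 - 3)/13590 = (1/13590)*(-1) = -1/13590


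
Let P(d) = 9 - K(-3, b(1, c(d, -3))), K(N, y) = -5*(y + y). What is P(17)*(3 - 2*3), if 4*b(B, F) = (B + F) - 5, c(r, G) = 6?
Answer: -42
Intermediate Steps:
b(B, F) = -5/4 + B/4 + F/4 (b(B, F) = ((B + F) - 5)/4 = (-5 + B + F)/4 = -5/4 + B/4 + F/4)
K(N, y) = -10*y
P(d) = 14 (P(d) = 9 - (-10)*(-5/4 + (1/4)*1 + (1/4)*6) = 9 - (-10)*(-5/4 + 1/4 + 3/2) = 9 - (-10)/2 = 9 - 1*(-5) = 9 + 5 = 14)
P(17)*(3 - 2*3) = 14*(3 - 2*3) = 14*(3 - 6) = 14*(-3) = -42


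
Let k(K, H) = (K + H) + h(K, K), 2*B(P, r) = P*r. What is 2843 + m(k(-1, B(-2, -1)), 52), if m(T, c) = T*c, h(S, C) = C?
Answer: 2791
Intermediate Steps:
B(P, r) = P*r/2 (B(P, r) = (P*r)/2 = P*r/2)
k(K, H) = H + 2*K (k(K, H) = (K + H) + K = (H + K) + K = H + 2*K)
2843 + m(k(-1, B(-2, -1)), 52) = 2843 + ((1/2)*(-2)*(-1) + 2*(-1))*52 = 2843 + (1 - 2)*52 = 2843 - 1*52 = 2843 - 52 = 2791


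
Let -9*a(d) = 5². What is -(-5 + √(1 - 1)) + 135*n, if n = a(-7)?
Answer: -370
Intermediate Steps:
a(d) = -25/9 (a(d) = -⅑*5² = -⅑*25 = -25/9)
n = -25/9 ≈ -2.7778
-(-5 + √(1 - 1)) + 135*n = -(-5 + √(1 - 1)) + 135*(-25/9) = -(-5 + √0) - 375 = -(-5 + 0) - 375 = -1*(-5) - 375 = 5 - 375 = -370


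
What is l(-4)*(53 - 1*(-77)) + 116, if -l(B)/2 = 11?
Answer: -2744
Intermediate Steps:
l(B) = -22 (l(B) = -2*11 = -22)
l(-4)*(53 - 1*(-77)) + 116 = -22*(53 - 1*(-77)) + 116 = -22*(53 + 77) + 116 = -22*130 + 116 = -2860 + 116 = -2744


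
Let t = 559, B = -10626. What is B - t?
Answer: -11185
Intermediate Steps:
B - t = -10626 - 1*559 = -10626 - 559 = -11185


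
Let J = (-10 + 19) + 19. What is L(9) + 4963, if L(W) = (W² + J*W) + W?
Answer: 5305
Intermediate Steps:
J = 28 (J = 9 + 19 = 28)
L(W) = W² + 29*W (L(W) = (W² + 28*W) + W = W² + 29*W)
L(9) + 4963 = 9*(29 + 9) + 4963 = 9*38 + 4963 = 342 + 4963 = 5305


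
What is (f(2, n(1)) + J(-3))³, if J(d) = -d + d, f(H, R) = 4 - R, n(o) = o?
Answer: 27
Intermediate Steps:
J(d) = 0
(f(2, n(1)) + J(-3))³ = ((4 - 1*1) + 0)³ = ((4 - 1) + 0)³ = (3 + 0)³ = 3³ = 27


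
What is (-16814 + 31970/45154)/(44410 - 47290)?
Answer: 42177077/7224640 ≈ 5.8380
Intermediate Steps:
(-16814 + 31970/45154)/(44410 - 47290) = (-16814 + 31970*(1/45154))/(-2880) = (-16814 + 15985/22577)*(-1/2880) = -379593693/22577*(-1/2880) = 42177077/7224640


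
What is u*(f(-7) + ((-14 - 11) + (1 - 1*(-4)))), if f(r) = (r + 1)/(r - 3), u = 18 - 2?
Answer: -1552/5 ≈ -310.40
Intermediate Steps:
u = 16
f(r) = (1 + r)/(-3 + r)
u*(f(-7) + ((-14 - 11) + (1 - 1*(-4)))) = 16*((1 - 7)/(-3 - 7) + ((-14 - 11) + (1 - 1*(-4)))) = 16*(-6/(-10) + (-25 + (1 + 4))) = 16*(-1/10*(-6) + (-25 + 5)) = 16*(3/5 - 20) = 16*(-97/5) = -1552/5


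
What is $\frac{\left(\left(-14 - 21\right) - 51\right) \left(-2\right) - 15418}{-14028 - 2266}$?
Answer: $\frac{7623}{8147} \approx 0.93568$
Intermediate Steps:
$\frac{\left(\left(-14 - 21\right) - 51\right) \left(-2\right) - 15418}{-14028 - 2266} = \frac{\left(-35 - 51\right) \left(-2\right) - 15418}{-16294} = \left(\left(-86\right) \left(-2\right) - 15418\right) \left(- \frac{1}{16294}\right) = \left(172 - 15418\right) \left(- \frac{1}{16294}\right) = \left(-15246\right) \left(- \frac{1}{16294}\right) = \frac{7623}{8147}$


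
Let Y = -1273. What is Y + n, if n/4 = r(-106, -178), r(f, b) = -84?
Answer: -1609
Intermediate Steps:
n = -336 (n = 4*(-84) = -336)
Y + n = -1273 - 336 = -1609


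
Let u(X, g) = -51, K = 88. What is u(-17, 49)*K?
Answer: -4488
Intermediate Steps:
u(-17, 49)*K = -51*88 = -4488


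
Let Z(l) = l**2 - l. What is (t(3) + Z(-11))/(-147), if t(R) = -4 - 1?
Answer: -127/147 ≈ -0.86395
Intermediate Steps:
t(R) = -5
(t(3) + Z(-11))/(-147) = (-5 - 11*(-1 - 11))/(-147) = -(-5 - 11*(-12))/147 = -(-5 + 132)/147 = -1/147*127 = -127/147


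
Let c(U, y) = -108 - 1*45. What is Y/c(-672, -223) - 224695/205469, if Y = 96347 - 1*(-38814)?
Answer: -27805773844/31436757 ≈ -884.50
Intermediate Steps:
c(U, y) = -153 (c(U, y) = -108 - 45 = -153)
Y = 135161 (Y = 96347 + 38814 = 135161)
Y/c(-672, -223) - 224695/205469 = 135161/(-153) - 224695/205469 = 135161*(-1/153) - 224695*1/205469 = -135161/153 - 224695/205469 = -27805773844/31436757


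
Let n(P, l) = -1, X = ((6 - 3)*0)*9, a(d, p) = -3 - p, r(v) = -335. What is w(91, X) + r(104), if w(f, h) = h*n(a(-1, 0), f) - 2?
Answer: -337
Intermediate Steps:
X = 0 (X = (3*0)*9 = 0*9 = 0)
w(f, h) = -2 - h (w(f, h) = h*(-1) - 2 = -h - 2 = -2 - h)
w(91, X) + r(104) = (-2 - 1*0) - 335 = (-2 + 0) - 335 = -2 - 335 = -337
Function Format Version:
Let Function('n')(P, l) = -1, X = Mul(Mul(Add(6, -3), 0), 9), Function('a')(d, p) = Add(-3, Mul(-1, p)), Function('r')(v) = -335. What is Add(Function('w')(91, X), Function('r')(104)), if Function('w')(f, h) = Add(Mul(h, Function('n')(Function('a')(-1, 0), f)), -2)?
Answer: -337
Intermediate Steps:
X = 0 (X = Mul(Mul(3, 0), 9) = Mul(0, 9) = 0)
Function('w')(f, h) = Add(-2, Mul(-1, h)) (Function('w')(f, h) = Add(Mul(h, -1), -2) = Add(Mul(-1, h), -2) = Add(-2, Mul(-1, h)))
Add(Function('w')(91, X), Function('r')(104)) = Add(Add(-2, Mul(-1, 0)), -335) = Add(Add(-2, 0), -335) = Add(-2, -335) = -337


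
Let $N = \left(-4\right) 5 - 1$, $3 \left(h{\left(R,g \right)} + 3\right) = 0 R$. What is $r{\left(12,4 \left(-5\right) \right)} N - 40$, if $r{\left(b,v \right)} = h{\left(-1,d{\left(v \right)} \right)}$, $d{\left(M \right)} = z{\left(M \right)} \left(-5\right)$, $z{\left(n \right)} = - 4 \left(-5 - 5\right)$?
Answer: $23$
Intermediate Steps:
$z{\left(n \right)} = 40$ ($z{\left(n \right)} = \left(-4\right) \left(-10\right) = 40$)
$d{\left(M \right)} = -200$ ($d{\left(M \right)} = 40 \left(-5\right) = -200$)
$h{\left(R,g \right)} = -3$ ($h{\left(R,g \right)} = -3 + \frac{0 R}{3} = -3 + \frac{1}{3} \cdot 0 = -3 + 0 = -3$)
$r{\left(b,v \right)} = -3$
$N = -21$ ($N = -20 - 1 = -21$)
$r{\left(12,4 \left(-5\right) \right)} N - 40 = \left(-3\right) \left(-21\right) - 40 = 63 - 40 = 23$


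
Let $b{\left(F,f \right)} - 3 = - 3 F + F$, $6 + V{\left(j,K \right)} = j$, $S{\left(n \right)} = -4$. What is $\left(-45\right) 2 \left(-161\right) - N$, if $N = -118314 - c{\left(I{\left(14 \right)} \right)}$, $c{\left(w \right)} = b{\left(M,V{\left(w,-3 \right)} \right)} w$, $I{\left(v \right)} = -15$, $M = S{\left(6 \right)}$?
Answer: $132639$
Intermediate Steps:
$M = -4$
$V{\left(j,K \right)} = -6 + j$
$b{\left(F,f \right)} = 3 - 2 F$ ($b{\left(F,f \right)} = 3 + \left(- 3 F + F\right) = 3 - 2 F$)
$c{\left(w \right)} = 11 w$ ($c{\left(w \right)} = \left(3 - -8\right) w = \left(3 + 8\right) w = 11 w$)
$N = -118149$ ($N = -118314 - 11 \left(-15\right) = -118314 - -165 = -118314 + 165 = -118149$)
$\left(-45\right) 2 \left(-161\right) - N = \left(-45\right) 2 \left(-161\right) - -118149 = \left(-90\right) \left(-161\right) + 118149 = 14490 + 118149 = 132639$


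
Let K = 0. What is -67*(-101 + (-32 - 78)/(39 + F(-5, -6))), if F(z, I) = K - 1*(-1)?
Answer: 27805/4 ≈ 6951.3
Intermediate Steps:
F(z, I) = 1 (F(z, I) = 0 - 1*(-1) = 0 + 1 = 1)
-67*(-101 + (-32 - 78)/(39 + F(-5, -6))) = -67*(-101 + (-32 - 78)/(39 + 1)) = -67*(-101 - 110/40) = -67*(-101 - 110*1/40) = -67*(-101 - 11/4) = -67*(-415/4) = 27805/4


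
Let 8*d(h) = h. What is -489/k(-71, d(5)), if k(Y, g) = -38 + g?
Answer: 3912/299 ≈ 13.084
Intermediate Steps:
d(h) = h/8
-489/k(-71, d(5)) = -489/(-38 + (⅛)*5) = -489/(-38 + 5/8) = -489/(-299/8) = -489*(-8/299) = 3912/299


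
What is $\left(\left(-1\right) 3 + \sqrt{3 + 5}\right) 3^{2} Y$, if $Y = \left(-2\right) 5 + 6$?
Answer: $108 - 72 \sqrt{2} \approx 6.1766$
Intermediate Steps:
$Y = -4$ ($Y = -10 + 6 = -4$)
$\left(\left(-1\right) 3 + \sqrt{3 + 5}\right) 3^{2} Y = \left(\left(-1\right) 3 + \sqrt{3 + 5}\right) 3^{2} \left(-4\right) = \left(-3 + \sqrt{8}\right) 9 \left(-4\right) = \left(-3 + 2 \sqrt{2}\right) 9 \left(-4\right) = \left(-27 + 18 \sqrt{2}\right) \left(-4\right) = 108 - 72 \sqrt{2}$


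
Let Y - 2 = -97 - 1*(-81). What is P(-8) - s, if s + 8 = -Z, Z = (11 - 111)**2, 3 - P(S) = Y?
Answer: 10025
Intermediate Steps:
Y = -14 (Y = 2 + (-97 - 1*(-81)) = 2 + (-97 + 81) = 2 - 16 = -14)
P(S) = 17 (P(S) = 3 - 1*(-14) = 3 + 14 = 17)
Z = 10000 (Z = (-100)**2 = 10000)
s = -10008 (s = -8 - 1*10000 = -8 - 10000 = -10008)
P(-8) - s = 17 - 1*(-10008) = 17 + 10008 = 10025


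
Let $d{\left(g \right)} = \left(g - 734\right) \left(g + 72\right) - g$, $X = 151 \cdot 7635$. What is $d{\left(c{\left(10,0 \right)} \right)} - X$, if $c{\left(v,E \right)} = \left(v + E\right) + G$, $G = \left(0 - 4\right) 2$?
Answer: $-1207055$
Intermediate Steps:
$X = 1152885$
$G = -8$ ($G = \left(-4\right) 2 = -8$)
$c{\left(v,E \right)} = -8 + E + v$ ($c{\left(v,E \right)} = \left(v + E\right) - 8 = \left(E + v\right) - 8 = -8 + E + v$)
$d{\left(g \right)} = - g + \left(-734 + g\right) \left(72 + g\right)$ ($d{\left(g \right)} = \left(-734 + g\right) \left(72 + g\right) - g = - g + \left(-734 + g\right) \left(72 + g\right)$)
$d{\left(c{\left(10,0 \right)} \right)} - X = \left(-52848 + \left(-8 + 0 + 10\right)^{2} - 663 \left(-8 + 0 + 10\right)\right) - 1152885 = \left(-52848 + 2^{2} - 1326\right) - 1152885 = \left(-52848 + 4 - 1326\right) - 1152885 = -54170 - 1152885 = -1207055$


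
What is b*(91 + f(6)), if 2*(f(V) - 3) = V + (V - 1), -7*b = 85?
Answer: -16915/14 ≈ -1208.2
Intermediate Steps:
b = -85/7 (b = -⅐*85 = -85/7 ≈ -12.143)
f(V) = 5/2 + V (f(V) = 3 + (V + (V - 1))/2 = 3 + (V + (-1 + V))/2 = 3 + (-1 + 2*V)/2 = 3 + (-½ + V) = 5/2 + V)
b*(91 + f(6)) = -85*(91 + (5/2 + 6))/7 = -85*(91 + 17/2)/7 = -85/7*199/2 = -16915/14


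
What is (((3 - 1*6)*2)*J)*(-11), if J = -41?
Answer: -2706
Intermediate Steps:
(((3 - 1*6)*2)*J)*(-11) = (((3 - 1*6)*2)*(-41))*(-11) = (((3 - 6)*2)*(-41))*(-11) = (-3*2*(-41))*(-11) = -6*(-41)*(-11) = 246*(-11) = -2706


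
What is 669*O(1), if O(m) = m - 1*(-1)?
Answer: 1338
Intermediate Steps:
O(m) = 1 + m (O(m) = m + 1 = 1 + m)
669*O(1) = 669*(1 + 1) = 669*2 = 1338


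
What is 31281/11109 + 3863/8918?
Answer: 15327525/4717622 ≈ 3.2490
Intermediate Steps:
31281/11109 + 3863/8918 = 31281*(1/11109) + 3863*(1/8918) = 10427/3703 + 3863/8918 = 15327525/4717622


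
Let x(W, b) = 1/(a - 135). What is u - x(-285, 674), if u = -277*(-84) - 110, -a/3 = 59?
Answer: 7225297/312 ≈ 23158.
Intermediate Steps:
a = -177 (a = -3*59 = -177)
x(W, b) = -1/312 (x(W, b) = 1/(-177 - 135) = 1/(-312) = -1/312)
u = 23158 (u = 23268 - 110 = 23158)
u - x(-285, 674) = 23158 - 1*(-1/312) = 23158 + 1/312 = 7225297/312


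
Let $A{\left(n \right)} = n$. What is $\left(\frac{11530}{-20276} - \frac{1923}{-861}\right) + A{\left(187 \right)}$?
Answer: $\frac{548940225}{2909606} \approx 188.66$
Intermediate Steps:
$\left(\frac{11530}{-20276} - \frac{1923}{-861}\right) + A{\left(187 \right)} = \left(\frac{11530}{-20276} - \frac{1923}{-861}\right) + 187 = \left(11530 \left(- \frac{1}{20276}\right) - - \frac{641}{287}\right) + 187 = \left(- \frac{5765}{10138} + \frac{641}{287}\right) + 187 = \frac{4843903}{2909606} + 187 = \frac{548940225}{2909606}$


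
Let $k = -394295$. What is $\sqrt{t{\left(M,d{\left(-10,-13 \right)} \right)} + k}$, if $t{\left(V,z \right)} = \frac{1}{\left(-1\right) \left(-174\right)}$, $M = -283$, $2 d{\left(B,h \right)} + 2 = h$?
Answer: $\frac{i \sqrt{11937675246}}{174} \approx 627.93 i$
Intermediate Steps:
$d{\left(B,h \right)} = -1 + \frac{h}{2}$
$t{\left(V,z \right)} = \frac{1}{174}$
$\sqrt{t{\left(M,d{\left(-10,-13 \right)} \right)} + k} = \sqrt{\frac{1}{174} - 394295} = \sqrt{- \frac{68607329}{174}} = \frac{i \sqrt{11937675246}}{174}$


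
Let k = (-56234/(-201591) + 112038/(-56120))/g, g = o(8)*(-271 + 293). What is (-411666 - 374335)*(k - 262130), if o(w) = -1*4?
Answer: 102560769769628477788211/497784624480 ≈ 2.0603e+11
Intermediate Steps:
o(w) = -4
g = -88 (g = -4*(-271 + 293) = -4*22 = -88)
k = 9715000189/497784624480 (k = (-56234/(-201591) + 112038/(-56120))/(-88) = (-56234*(-1/201591) + 112038*(-1/56120))*(-1/88) = (56234/201591 - 56019/28060)*(-1/88) = -9715000189/5656643460*(-1/88) = 9715000189/497784624480 ≈ 0.019516)
(-411666 - 374335)*(k - 262130) = (-411666 - 374335)*(9715000189/497784624480 - 262130) = -786001*(-130484273899942211/497784624480) = 102560769769628477788211/497784624480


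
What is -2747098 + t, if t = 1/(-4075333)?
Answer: -11195339133635/4075333 ≈ -2.7471e+6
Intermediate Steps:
t = -1/4075333 ≈ -2.4538e-7
-2747098 + t = -2747098 - 1/4075333 = -11195339133635/4075333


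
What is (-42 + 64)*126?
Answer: 2772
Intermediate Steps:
(-42 + 64)*126 = 22*126 = 2772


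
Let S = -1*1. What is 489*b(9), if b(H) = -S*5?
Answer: 2445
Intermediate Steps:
S = -1
b(H) = 5 (b(H) = -1*(-1)*5 = 1*5 = 5)
489*b(9) = 489*5 = 2445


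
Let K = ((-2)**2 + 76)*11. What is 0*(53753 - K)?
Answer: 0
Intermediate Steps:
K = 880 (K = (4 + 76)*11 = 80*11 = 880)
0*(53753 - K) = 0*(53753 - 1*880) = 0*(53753 - 880) = 0*52873 = 0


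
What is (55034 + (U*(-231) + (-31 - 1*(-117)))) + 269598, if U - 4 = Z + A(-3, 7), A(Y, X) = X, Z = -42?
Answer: 331879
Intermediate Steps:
U = -31 (U = 4 + (-42 + 7) = 4 - 35 = -31)
(55034 + (U*(-231) + (-31 - 1*(-117)))) + 269598 = (55034 + (-31*(-231) + (-31 - 1*(-117)))) + 269598 = (55034 + (7161 + (-31 + 117))) + 269598 = (55034 + (7161 + 86)) + 269598 = (55034 + 7247) + 269598 = 62281 + 269598 = 331879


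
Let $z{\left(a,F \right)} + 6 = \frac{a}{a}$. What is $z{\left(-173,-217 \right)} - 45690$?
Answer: $-45695$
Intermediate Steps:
$z{\left(a,F \right)} = -5$ ($z{\left(a,F \right)} = -6 + \frac{a}{a} = -6 + 1 = -5$)
$z{\left(-173,-217 \right)} - 45690 = -5 - 45690 = -45695$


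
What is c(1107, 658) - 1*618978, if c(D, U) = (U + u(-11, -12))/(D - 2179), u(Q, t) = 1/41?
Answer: -27205348035/43952 ≈ -6.1898e+5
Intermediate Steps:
u(Q, t) = 1/41
c(D, U) = (1/41 + U)/(-2179 + D) (c(D, U) = (U + 1/41)/(D - 2179) = (1/41 + U)/(-2179 + D))
c(1107, 658) - 1*618978 = (1/41 + 658)/(-2179 + 1107) - 1*618978 = (26979/41)/(-1072) - 618978 = -1/1072*26979/41 - 618978 = -26979/43952 - 618978 = -27205348035/43952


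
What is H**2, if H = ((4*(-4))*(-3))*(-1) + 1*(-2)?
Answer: 2500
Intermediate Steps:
H = -50 (H = -16*(-3)*(-1) - 2 = 48*(-1) - 2 = -48 - 2 = -50)
H**2 = (-50)**2 = 2500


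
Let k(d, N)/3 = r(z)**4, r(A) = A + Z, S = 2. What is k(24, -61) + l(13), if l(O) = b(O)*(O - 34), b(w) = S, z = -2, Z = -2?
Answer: 726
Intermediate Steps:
r(A) = -2 + A (r(A) = A - 2 = -2 + A)
b(w) = 2
l(O) = -68 + 2*O (l(O) = 2*(O - 34) = 2*(-34 + O) = -68 + 2*O)
k(d, N) = 768 (k(d, N) = 3*(-2 - 2)**4 = 3*(-4)**4 = 3*256 = 768)
k(24, -61) + l(13) = 768 + (-68 + 2*13) = 768 + (-68 + 26) = 768 - 42 = 726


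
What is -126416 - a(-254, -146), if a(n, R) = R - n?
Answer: -126524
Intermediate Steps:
-126416 - a(-254, -146) = -126416 - (-146 - 1*(-254)) = -126416 - (-146 + 254) = -126416 - 1*108 = -126416 - 108 = -126524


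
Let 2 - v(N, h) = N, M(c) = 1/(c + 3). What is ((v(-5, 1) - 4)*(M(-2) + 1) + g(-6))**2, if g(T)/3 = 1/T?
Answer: 121/4 ≈ 30.250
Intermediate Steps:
M(c) = 1/(3 + c)
v(N, h) = 2 - N
g(T) = 3/T
((v(-5, 1) - 4)*(M(-2) + 1) + g(-6))**2 = (((2 - 1*(-5)) - 4)*(1/(3 - 2) + 1) + 3/(-6))**2 = (((2 + 5) - 4)*(1/1 + 1) + 3*(-1/6))**2 = ((7 - 4)*(1 + 1) - 1/2)**2 = (3*2 - 1/2)**2 = (6 - 1/2)**2 = (11/2)**2 = 121/4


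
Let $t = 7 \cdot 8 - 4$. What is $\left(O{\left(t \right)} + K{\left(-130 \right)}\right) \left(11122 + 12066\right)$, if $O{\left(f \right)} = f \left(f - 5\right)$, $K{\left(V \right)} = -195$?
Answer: $52149812$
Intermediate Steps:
$t = 52$ ($t = 56 - 4 = 52$)
$O{\left(f \right)} = f \left(-5 + f\right)$
$\left(O{\left(t \right)} + K{\left(-130 \right)}\right) \left(11122 + 12066\right) = \left(52 \left(-5 + 52\right) - 195\right) \left(11122 + 12066\right) = \left(52 \cdot 47 - 195\right) 23188 = \left(2444 - 195\right) 23188 = 2249 \cdot 23188 = 52149812$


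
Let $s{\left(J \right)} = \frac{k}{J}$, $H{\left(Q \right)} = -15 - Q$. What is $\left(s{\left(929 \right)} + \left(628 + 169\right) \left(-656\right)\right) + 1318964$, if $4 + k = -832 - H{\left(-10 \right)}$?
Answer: $\frac{739605797}{929} \approx 7.9613 \cdot 10^{5}$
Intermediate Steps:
$k = -831$ ($k = -4 - \left(817 + 10\right) = -4 - 827 = -831$)
$s{\left(J \right)} = - \frac{831}{J}$
$\left(s{\left(929 \right)} + \left(628 + 169\right) \left(-656\right)\right) + 1318964 = \left(- \frac{831}{929} + \left(628 + 169\right) \left(-656\right)\right) + 1318964 = \left(\left(-831\right) \frac{1}{929} + 797 \left(-656\right)\right) + 1318964 = \left(- \frac{831}{929} - 522832\right) + 1318964 = - \frac{485711759}{929} + 1318964 = \frac{739605797}{929}$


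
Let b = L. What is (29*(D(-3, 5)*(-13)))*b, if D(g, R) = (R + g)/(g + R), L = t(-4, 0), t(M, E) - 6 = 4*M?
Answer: 3770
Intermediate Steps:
t(M, E) = 6 + 4*M
L = -10 (L = 6 + 4*(-4) = 6 - 16 = -10)
b = -10
D(g, R) = 1 (D(g, R) = (R + g)/(R + g) = 1)
(29*(D(-3, 5)*(-13)))*b = (29*(1*(-13)))*(-10) = (29*(-13))*(-10) = -377*(-10) = 3770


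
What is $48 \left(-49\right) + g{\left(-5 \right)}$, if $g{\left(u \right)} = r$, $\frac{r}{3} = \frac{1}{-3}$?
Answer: $-2353$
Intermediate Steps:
$r = -1$ ($r = \frac{3}{-3} = 3 \left(- \frac{1}{3}\right) = -1$)
$g{\left(u \right)} = -1$
$48 \left(-49\right) + g{\left(-5 \right)} = 48 \left(-49\right) - 1 = -2352 - 1 = -2353$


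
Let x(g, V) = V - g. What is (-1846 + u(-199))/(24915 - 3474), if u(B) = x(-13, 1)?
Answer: -1832/21441 ≈ -0.085444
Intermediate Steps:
u(B) = 14 (u(B) = 1 - 1*(-13) = 1 + 13 = 14)
(-1846 + u(-199))/(24915 - 3474) = (-1846 + 14)/(24915 - 3474) = -1832/21441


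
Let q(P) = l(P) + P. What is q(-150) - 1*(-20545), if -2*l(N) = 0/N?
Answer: 20395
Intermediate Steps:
l(N) = 0 (l(N) = -0/N = -1/2*0 = 0)
q(P) = P (q(P) = 0 + P = P)
q(-150) - 1*(-20545) = -150 - 1*(-20545) = -150 + 20545 = 20395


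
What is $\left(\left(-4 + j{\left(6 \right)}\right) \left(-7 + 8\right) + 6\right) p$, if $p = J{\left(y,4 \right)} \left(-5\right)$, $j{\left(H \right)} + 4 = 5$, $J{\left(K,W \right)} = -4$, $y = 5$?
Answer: $60$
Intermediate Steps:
$j{\left(H \right)} = 1$ ($j{\left(H \right)} = -4 + 5 = 1$)
$p = 20$ ($p = \left(-4\right) \left(-5\right) = 20$)
$\left(\left(-4 + j{\left(6 \right)}\right) \left(-7 + 8\right) + 6\right) p = \left(\left(-4 + 1\right) \left(-7 + 8\right) + 6\right) 20 = \left(\left(-3\right) 1 + 6\right) 20 = \left(-3 + 6\right) 20 = 3 \cdot 20 = 60$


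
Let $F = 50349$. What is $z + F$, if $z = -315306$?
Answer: $-264957$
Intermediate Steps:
$z + F = -315306 + 50349 = -264957$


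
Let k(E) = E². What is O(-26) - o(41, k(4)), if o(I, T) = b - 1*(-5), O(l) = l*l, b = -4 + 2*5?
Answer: 665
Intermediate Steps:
b = 6 (b = -4 + 10 = 6)
O(l) = l²
o(I, T) = 11 (o(I, T) = 6 - 1*(-5) = 6 + 5 = 11)
O(-26) - o(41, k(4)) = (-26)² - 1*11 = 676 - 11 = 665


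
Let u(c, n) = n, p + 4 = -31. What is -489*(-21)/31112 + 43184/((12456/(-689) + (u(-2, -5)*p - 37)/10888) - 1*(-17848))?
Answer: 5726284161239233/2080726562809640 ≈ 2.7521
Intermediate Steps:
p = -35 (p = -4 - 31 = -35)
-489*(-21)/31112 + 43184/((12456/(-689) + (u(-2, -5)*p - 37)/10888) - 1*(-17848)) = -489*(-21)/31112 + 43184/((12456/(-689) + (-5*(-35) - 37)/10888) - 1*(-17848)) = 10269*(1/31112) + 43184/((12456*(-1/689) + (175 - 37)*(1/10888)) + 17848) = 10269/31112 + 43184/((-12456/689 + 138*(1/10888)) + 17848) = 10269/31112 + 43184/((-12456/689 + 69/5444) + 17848) = 10269/31112 + 43184/(-67762923/3750916 + 17848) = 10269/31112 + 43184/(66878585845/3750916) = 10269/31112 + 43184*(3750916/66878585845) = 10269/31112 + 161979556544/66878585845 = 5726284161239233/2080726562809640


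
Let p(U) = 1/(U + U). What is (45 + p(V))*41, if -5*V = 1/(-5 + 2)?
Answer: 4305/2 ≈ 2152.5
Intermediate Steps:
V = 1/15 (V = -1/(5*(-5 + 2)) = -1/5/(-3) = -1/5*(-1/3) = 1/15 ≈ 0.066667)
p(U) = 1/(2*U)
(45 + p(V))*41 = (45 + 1/(2*(1/15)))*41 = (45 + (1/2)*15)*41 = (45 + 15/2)*41 = (105/2)*41 = 4305/2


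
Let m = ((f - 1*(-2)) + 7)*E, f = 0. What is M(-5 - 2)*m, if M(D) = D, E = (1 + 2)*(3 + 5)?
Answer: -1512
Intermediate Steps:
E = 24 (E = 3*8 = 24)
m = 216 (m = ((0 - 1*(-2)) + 7)*24 = ((0 + 2) + 7)*24 = (2 + 7)*24 = 9*24 = 216)
M(-5 - 2)*m = (-5 - 2)*216 = -7*216 = -1512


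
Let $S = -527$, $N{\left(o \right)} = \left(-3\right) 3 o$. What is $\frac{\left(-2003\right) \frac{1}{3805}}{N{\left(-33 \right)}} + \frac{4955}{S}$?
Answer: $- \frac{5600626756}{595554795} \approx -9.4041$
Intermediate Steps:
$N{\left(o \right)} = - 9 o$
$\frac{\left(-2003\right) \frac{1}{3805}}{N{\left(-33 \right)}} + \frac{4955}{S} = \frac{\left(-2003\right) \frac{1}{3805}}{\left(-9\right) \left(-33\right)} + \frac{4955}{-527} = \frac{\left(-2003\right) \frac{1}{3805}}{297} + 4955 \left(- \frac{1}{527}\right) = \left(- \frac{2003}{3805}\right) \frac{1}{297} - \frac{4955}{527} = - \frac{2003}{1130085} - \frac{4955}{527} = - \frac{5600626756}{595554795}$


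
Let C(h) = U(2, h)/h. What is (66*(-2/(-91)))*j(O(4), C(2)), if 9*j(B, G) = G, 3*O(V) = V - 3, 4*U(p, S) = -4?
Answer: -22/273 ≈ -0.080586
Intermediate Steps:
U(p, S) = -1 (U(p, S) = (¼)*(-4) = -1)
C(h) = -1/h
O(V) = -1 + V/3 (O(V) = (V - 3)/3 = (-3 + V)/3 = -1 + V/3)
j(B, G) = G/9
(66*(-2/(-91)))*j(O(4), C(2)) = (66*(-2/(-91)))*((-1/2)/9) = (66*(-2*(-1/91)))*((-1*½)/9) = (66*(2/91))*((⅑)*(-½)) = (132/91)*(-1/18) = -22/273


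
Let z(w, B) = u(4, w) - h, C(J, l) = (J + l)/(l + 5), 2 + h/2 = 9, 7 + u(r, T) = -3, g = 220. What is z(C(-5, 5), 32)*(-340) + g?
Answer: 8380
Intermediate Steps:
u(r, T) = -10 (u(r, T) = -7 - 3 = -10)
h = 14 (h = -4 + 2*9 = -4 + 18 = 14)
C(J, l) = (J + l)/(5 + l)
z(w, B) = -24 (z(w, B) = -10 - 1*14 = -10 - 14 = -24)
z(C(-5, 5), 32)*(-340) + g = -24*(-340) + 220 = 8160 + 220 = 8380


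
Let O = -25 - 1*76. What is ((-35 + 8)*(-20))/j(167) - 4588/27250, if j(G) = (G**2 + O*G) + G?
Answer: -18310066/152450125 ≈ -0.12011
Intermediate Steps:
O = -101 (O = -25 - 76 = -101)
j(G) = G**2 - 100*G (j(G) = (G**2 - 101*G) + G = G**2 - 100*G)
((-35 + 8)*(-20))/j(167) - 4588/27250 = ((-35 + 8)*(-20))/((167*(-100 + 167))) - 4588/27250 = (-27*(-20))/((167*67)) - 4588*1/27250 = 540/11189 - 2294/13625 = -18310066/152450125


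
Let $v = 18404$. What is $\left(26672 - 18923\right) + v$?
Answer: $26153$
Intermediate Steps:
$\left(26672 - 18923\right) + v = \left(26672 - 18923\right) + 18404 = 7749 + 18404 = 26153$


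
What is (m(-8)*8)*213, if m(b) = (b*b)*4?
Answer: 436224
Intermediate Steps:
m(b) = 4*b² (m(b) = b²*4 = 4*b²)
(m(-8)*8)*213 = ((4*(-8)²)*8)*213 = ((4*64)*8)*213 = (256*8)*213 = 2048*213 = 436224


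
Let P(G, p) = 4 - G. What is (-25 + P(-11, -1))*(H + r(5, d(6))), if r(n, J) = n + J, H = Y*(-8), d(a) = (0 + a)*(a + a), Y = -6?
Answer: -1250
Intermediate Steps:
d(a) = 2*a² (d(a) = a*(2*a) = 2*a²)
H = 48 (H = -6*(-8) = 48)
r(n, J) = J + n
(-25 + P(-11, -1))*(H + r(5, d(6))) = (-25 + (4 - 1*(-11)))*(48 + (2*6² + 5)) = (-25 + (4 + 11))*(48 + (2*36 + 5)) = (-25 + 15)*(48 + (72 + 5)) = -10*(48 + 77) = -10*125 = -1250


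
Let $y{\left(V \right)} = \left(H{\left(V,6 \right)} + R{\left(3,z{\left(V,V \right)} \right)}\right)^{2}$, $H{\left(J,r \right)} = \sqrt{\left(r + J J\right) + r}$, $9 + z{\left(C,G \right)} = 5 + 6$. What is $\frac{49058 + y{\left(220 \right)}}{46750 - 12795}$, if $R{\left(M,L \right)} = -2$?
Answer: $\frac{97474}{33955} - \frac{56 \sqrt{247}}{33955} \approx 2.8448$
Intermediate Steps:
$z{\left(C,G \right)} = 2$ ($z{\left(C,G \right)} = -9 + \left(5 + 6\right) = -9 + 11 = 2$)
$H{\left(J,r \right)} = \sqrt{J^{2} + 2 r}$ ($H{\left(J,r \right)} = \sqrt{\left(r + J^{2}\right) + r} = \sqrt{J^{2} + 2 r}$)
$y{\left(V \right)} = \left(-2 + \sqrt{12 + V^{2}}\right)^{2}$ ($y{\left(V \right)} = \left(\sqrt{V^{2} + 2 \cdot 6} - 2\right)^{2} = \left(\sqrt{V^{2} + 12} - 2\right)^{2} = \left(\sqrt{12 + V^{2}} - 2\right)^{2} = \left(-2 + \sqrt{12 + V^{2}}\right)^{2}$)
$\frac{49058 + y{\left(220 \right)}}{46750 - 12795} = \frac{49058 + \left(-2 + \sqrt{12 + 220^{2}}\right)^{2}}{46750 - 12795} = \frac{49058 + \left(-2 + \sqrt{12 + 48400}\right)^{2}}{33955} = \left(49058 + \left(-2 + \sqrt{48412}\right)^{2}\right) \frac{1}{33955} = \left(49058 + \left(-2 + 14 \sqrt{247}\right)^{2}\right) \frac{1}{33955} = \frac{49058}{33955} + \frac{\left(-2 + 14 \sqrt{247}\right)^{2}}{33955}$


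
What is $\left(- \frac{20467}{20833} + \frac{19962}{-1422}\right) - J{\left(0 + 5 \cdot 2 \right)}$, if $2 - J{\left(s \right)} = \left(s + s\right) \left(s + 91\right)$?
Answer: $\frac{3296517836}{1645807} \approx 2003.0$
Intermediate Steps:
$J{\left(s \right)} = 2 - 2 s \left(91 + s\right)$ ($J{\left(s \right)} = 2 - \left(s + s\right) \left(s + 91\right) = 2 - 2 s \left(91 + s\right)$)
$\left(- \frac{20467}{20833} + \frac{19962}{-1422}\right) - J{\left(0 + 5 \cdot 2 \right)} = \left(- \frac{20467}{20833} + \frac{19962}{-1422}\right) - \left(2 - 182 \left(0 + 5 \cdot 2\right) - 2 \left(0 + 5 \cdot 2\right)^{2}\right) = \left(\left(-20467\right) \frac{1}{20833} + 19962 \left(- \frac{1}{1422}\right)\right) - \left(2 - 182 \left(0 + 10\right) - 2 \left(0 + 10\right)^{2}\right) = \left(- \frac{20467}{20833} - \frac{1109}{79}\right) - \left(2 - 1820 - 2 \cdot 10^{2}\right) = - \frac{24720690}{1645807} - \left(2 - 1820 - 200\right) = - \frac{24720690}{1645807} - -2018 = - \frac{24720690}{1645807} + 2018 = \frac{3296517836}{1645807}$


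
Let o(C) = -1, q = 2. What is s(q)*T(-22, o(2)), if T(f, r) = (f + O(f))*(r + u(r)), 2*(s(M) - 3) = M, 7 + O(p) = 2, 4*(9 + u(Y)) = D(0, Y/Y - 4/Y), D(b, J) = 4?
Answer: 972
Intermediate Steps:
u(Y) = -8 (u(Y) = -9 + (¼)*4 = -9 + 1 = -8)
O(p) = -5 (O(p) = -7 + 2 = -5)
s(M) = 3 + M/2
T(f, r) = (-8 + r)*(-5 + f) (T(f, r) = (f - 5)*(r - 8) = (-5 + f)*(-8 + r) = (-8 + r)*(-5 + f))
s(q)*T(-22, o(2)) = (3 + (½)*2)*(40 - 8*(-22) - 5*(-1) - 22*(-1)) = (3 + 1)*(40 + 176 + 5 + 22) = 4*243 = 972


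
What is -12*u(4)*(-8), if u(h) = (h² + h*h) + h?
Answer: 3456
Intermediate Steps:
u(h) = h + 2*h² (u(h) = (h² + h²) + h = 2*h² + h = h + 2*h²)
-12*u(4)*(-8) = -48*(1 + 2*4)*(-8) = -48*(1 + 8)*(-8) = -48*9*(-8) = -12*36*(-8) = -432*(-8) = 3456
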